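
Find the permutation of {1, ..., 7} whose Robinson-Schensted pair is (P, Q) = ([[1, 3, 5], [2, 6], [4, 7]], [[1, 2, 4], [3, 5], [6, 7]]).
Reverse the RSK construction: for i from n down to 1, find the cell of Q containing i, remove the entry at that cell from P, and reverse-bump it up through P; the value ejected from row 1 is w(i).

Step i=7: Q has 7 at row 3, column 2; remove 7 from row 3 of P and reverse-bump: 7 enters row 2 and ejects 6; 6 enters row 1 and ejects 5. So w(7) = 5. P is now [[1, 3, 6], [2, 7], [4]].
Step i=6: Q has 6 at row 3, column 1; remove 4 from row 3 of P and reverse-bump: 4 enters row 2 and ejects 2; 2 enters row 1 and ejects 1. So w(6) = 1. P is now [[2, 3, 6], [4, 7]].
Step i=5: Q has 5 at row 2, column 2; remove 7 from row 2 of P and reverse-bump: 7 enters row 1 and ejects 6. So w(5) = 6. P is now [[2, 3, 7], [4]].
Step i=4: Q has 4 at row 1, column 3; remove that cell from P, ejecting 7. So w(4) = 7. P is now [[2, 3], [4]].
Step i=3: Q has 3 at row 2, column 1; remove 4 from row 2 of P and reverse-bump: 4 enters row 1 and ejects 3. So w(3) = 3. P is now [[2, 4]].
Step i=2: Q has 2 at row 1, column 2; remove that cell from P, ejecting 4. So w(2) = 4. P is now [[2]].
Step i=1: Q has 1 at row 1, column 1; remove that cell from P, ejecting 2. So w(1) = 2. P is now [].

So w = 2 4 3 7 6 1 5.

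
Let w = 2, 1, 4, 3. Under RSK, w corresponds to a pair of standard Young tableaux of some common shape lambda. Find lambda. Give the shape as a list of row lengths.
[2, 2]

Row-insert each entry into an empty tableau.

After inserting 2: P = [[2]].
After inserting 1: P = [[1], [2]].
After inserting 4: P = [[1, 4], [2]].
After inserting 3: P = [[1, 3], [2, 4]].

The final insertion tableau P = [[1, 3], [2, 4]] has shape [2, 2].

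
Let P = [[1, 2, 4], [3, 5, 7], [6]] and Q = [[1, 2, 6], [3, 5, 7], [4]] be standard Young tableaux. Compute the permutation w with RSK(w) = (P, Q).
3 6 5 1 2 7 4

Reverse RSK: for i = n, n-1, ..., 1, locate i in Q, remove the corresponding corner cell from P, and reverse-bump its entry up through P; the value ejected from row 1 is w(i).

So w = 3 6 5 1 2 7 4.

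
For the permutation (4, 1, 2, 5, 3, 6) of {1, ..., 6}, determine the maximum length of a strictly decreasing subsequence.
2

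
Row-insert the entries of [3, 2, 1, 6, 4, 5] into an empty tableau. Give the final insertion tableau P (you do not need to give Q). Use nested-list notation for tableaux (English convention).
P = [[1, 4, 5], [2, 6], [3]]

Insert 3: appended to row 1. P = [[3]].
Insert 2: 2 bumps 3 from row 1; 3 starts row 2. P = [[2], [3]].
Insert 1: 1 bumps 2 from row 1; 2 bumps 3 from row 2; 3 starts row 3. P = [[1], [2], [3]].
Insert 6: appended to row 1. P = [[1, 6], [2], [3]].
Insert 4: 4 bumps 6 from row 1; 6 appends to row 2. P = [[1, 4], [2, 6], [3]].
Insert 5: appended to row 1. P = [[1, 4, 5], [2, 6], [3]].

So P = [[1, 4, 5], [2, 6], [3]].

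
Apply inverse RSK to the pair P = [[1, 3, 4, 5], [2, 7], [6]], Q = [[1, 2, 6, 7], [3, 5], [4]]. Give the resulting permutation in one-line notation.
6 7 2 1 3 4 5

Reverse RSK: for i = n, n-1, ..., 1, locate i in Q, remove the corresponding corner cell from P, and reverse-bump its entry up through P; the value ejected from row 1 is w(i).

So w = 6 7 2 1 3 4 5.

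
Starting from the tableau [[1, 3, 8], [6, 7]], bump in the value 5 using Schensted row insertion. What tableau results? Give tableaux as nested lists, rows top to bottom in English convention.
In row 1, 5 replaces 8 (the leftmost entry greater than 5); 8 is bumped to row 2. 8 is appended to row 2. The new tableau is [[1, 3, 5], [6, 7, 8]].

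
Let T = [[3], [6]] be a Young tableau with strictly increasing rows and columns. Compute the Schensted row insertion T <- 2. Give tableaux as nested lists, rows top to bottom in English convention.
In row 1, 2 replaces 3 (the leftmost entry greater than 2); 3 is bumped to row 2. In row 2, 3 replaces 6 (the leftmost entry greater than 3); 6 is bumped to row 3. 6 starts a new row 3. The new tableau is [[2], [3], [6]].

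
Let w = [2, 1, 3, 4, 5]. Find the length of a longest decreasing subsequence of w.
2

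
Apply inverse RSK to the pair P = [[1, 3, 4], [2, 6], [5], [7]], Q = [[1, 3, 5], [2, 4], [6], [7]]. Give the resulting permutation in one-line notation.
5 2 7 3 6 4 1

Reverse the RSK construction: for i from n down to 1, find the cell of Q containing i, remove the entry at that cell from P, and reverse-bump it up through P; the value ejected from row 1 is w(i).

Step i=7: Q has 7 at row 4, column 1; remove 7 from row 4 of P and reverse-bump: 7 enters row 3 and ejects 5; 5 enters row 2 and ejects 2; 2 enters row 1 and ejects 1. So w(7) = 1. P is now [[2, 3, 4], [5, 6], [7]].
Step i=6: Q has 6 at row 3, column 1; remove 7 from row 3 of P and reverse-bump: 7 enters row 2 and ejects 6; 6 enters row 1 and ejects 4. So w(6) = 4. P is now [[2, 3, 6], [5, 7]].
Step i=5: Q has 5 at row 1, column 3; remove that cell from P, ejecting 6. So w(5) = 6. P is now [[2, 3], [5, 7]].
Step i=4: Q has 4 at row 2, column 2; remove 7 from row 2 of P and reverse-bump: 7 enters row 1 and ejects 3. So w(4) = 3. P is now [[2, 7], [5]].
Step i=3: Q has 3 at row 1, column 2; remove that cell from P, ejecting 7. So w(3) = 7. P is now [[2], [5]].
Step i=2: Q has 2 at row 2, column 1; remove 5 from row 2 of P and reverse-bump: 5 enters row 1 and ejects 2. So w(2) = 2. P is now [[5]].
Step i=1: Q has 1 at row 1, column 1; remove that cell from P, ejecting 5. So w(1) = 5. P is now [].

So w = 5 2 7 3 6 4 1.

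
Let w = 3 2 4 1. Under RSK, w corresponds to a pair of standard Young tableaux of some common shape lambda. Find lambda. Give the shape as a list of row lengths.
Row-insert each entry into an empty tableau.

After inserting 3: P = [[3]].
After inserting 2: P = [[2], [3]].
After inserting 4: P = [[2, 4], [3]].
After inserting 1: P = [[1, 4], [2], [3]].

The final insertion tableau P = [[1, 4], [2], [3]] has shape [2, 1, 1].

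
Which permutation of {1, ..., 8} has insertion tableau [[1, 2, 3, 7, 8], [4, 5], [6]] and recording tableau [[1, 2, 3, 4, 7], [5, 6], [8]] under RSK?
Reverse the RSK construction: for i from n down to 1, find the cell of Q containing i, remove the entry at that cell from P, and reverse-bump it up through P; the value ejected from row 1 is w(i).

Step i=8: Q has 8 at row 3, column 1; remove 6 from row 3 of P and reverse-bump: 6 enters row 2 and ejects 5; 5 enters row 1 and ejects 3. So w(8) = 3. P is now [[1, 2, 5, 7, 8], [4, 6]].
Step i=7: Q has 7 at row 1, column 5; remove that cell from P, ejecting 8. So w(7) = 8. P is now [[1, 2, 5, 7], [4, 6]].
Step i=6: Q has 6 at row 2, column 2; remove 6 from row 2 of P and reverse-bump: 6 enters row 1 and ejects 5. So w(6) = 5. P is now [[1, 2, 6, 7], [4]].
Step i=5: Q has 5 at row 2, column 1; remove 4 from row 2 of P and reverse-bump: 4 enters row 1 and ejects 2. So w(5) = 2. P is now [[1, 4, 6, 7]].
Step i=4: Q has 4 at row 1, column 4; remove that cell from P, ejecting 7. So w(4) = 7. P is now [[1, 4, 6]].
Step i=3: Q has 3 at row 1, column 3; remove that cell from P, ejecting 6. So w(3) = 6. P is now [[1, 4]].
Step i=2: Q has 2 at row 1, column 2; remove that cell from P, ejecting 4. So w(2) = 4. P is now [[1]].
Step i=1: Q has 1 at row 1, column 1; remove that cell from P, ejecting 1. So w(1) = 1. P is now [].

So w = 1 4 6 7 2 5 8 3.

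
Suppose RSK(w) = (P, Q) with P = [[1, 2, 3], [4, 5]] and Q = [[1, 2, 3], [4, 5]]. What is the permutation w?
1 4 5 2 3

Reverse the RSK construction: for i from n down to 1, find the cell of Q containing i, remove the entry at that cell from P, and reverse-bump it up through P; the value ejected from row 1 is w(i).

Step i=5: Q has 5 at row 2, column 2; remove 5 from row 2 of P and reverse-bump: 5 enters row 1 and ejects 3. So w(5) = 3. P is now [[1, 2, 5], [4]].
Step i=4: Q has 4 at row 2, column 1; remove 4 from row 2 of P and reverse-bump: 4 enters row 1 and ejects 2. So w(4) = 2. P is now [[1, 4, 5]].
Step i=3: Q has 3 at row 1, column 3; remove that cell from P, ejecting 5. So w(3) = 5. P is now [[1, 4]].
Step i=2: Q has 2 at row 1, column 2; remove that cell from P, ejecting 4. So w(2) = 4. P is now [[1]].
Step i=1: Q has 1 at row 1, column 1; remove that cell from P, ejecting 1. So w(1) = 1. P is now [].

So w = 1 4 5 2 3.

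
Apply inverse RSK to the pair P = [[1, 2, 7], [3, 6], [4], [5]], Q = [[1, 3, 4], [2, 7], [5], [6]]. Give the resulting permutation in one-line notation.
Reverse the RSK construction: for i from n down to 1, find the cell of Q containing i, remove the entry at that cell from P, and reverse-bump it up through P; the value ejected from row 1 is w(i).

Step i=7: Q has 7 at row 2, column 2; remove 6 from row 2 of P and reverse-bump: 6 enters row 1 and ejects 2. So w(7) = 2. P is now [[1, 6, 7], [3], [4], [5]].
Step i=6: Q has 6 at row 4, column 1; remove 5 from row 4 of P and reverse-bump: 5 enters row 3 and ejects 4; 4 enters row 2 and ejects 3; 3 enters row 1 and ejects 1. So w(6) = 1. P is now [[3, 6, 7], [4], [5]].
Step i=5: Q has 5 at row 3, column 1; remove 5 from row 3 of P and reverse-bump: 5 enters row 2 and ejects 4; 4 enters row 1 and ejects 3. So w(5) = 3. P is now [[4, 6, 7], [5]].
Step i=4: Q has 4 at row 1, column 3; remove that cell from P, ejecting 7. So w(4) = 7. P is now [[4, 6], [5]].
Step i=3: Q has 3 at row 1, column 2; remove that cell from P, ejecting 6. So w(3) = 6. P is now [[4], [5]].
Step i=2: Q has 2 at row 2, column 1; remove 5 from row 2 of P and reverse-bump: 5 enters row 1 and ejects 4. So w(2) = 4. P is now [[5]].
Step i=1: Q has 1 at row 1, column 1; remove that cell from P, ejecting 5. So w(1) = 5. P is now [].

So w = 5 4 6 7 3 1 2.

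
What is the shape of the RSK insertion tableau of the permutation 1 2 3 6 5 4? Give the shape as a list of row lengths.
[4, 1, 1]

Row-insert each entry into an empty tableau.

After inserting 1: P = [[1]].
After inserting 2: P = [[1, 2]].
After inserting 3: P = [[1, 2, 3]].
After inserting 6: P = [[1, 2, 3, 6]].
After inserting 5: P = [[1, 2, 3, 5], [6]].
After inserting 4: P = [[1, 2, 3, 4], [5], [6]].

The final insertion tableau P = [[1, 2, 3, 4], [5], [6]] has shape [4, 1, 1].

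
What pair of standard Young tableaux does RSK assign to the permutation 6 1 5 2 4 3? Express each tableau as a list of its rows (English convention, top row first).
P = [[1, 2, 3], [4], [5], [6]], Q = [[1, 3, 5], [2], [4], [6]]

Insert each entry of the permutation into P by Schensted row insertion, recording in Q the position of each new cell.

Insert 6: appended to row 1. P = [[6]].
Insert 1: 1 bumps 6 from row 1; 6 starts row 2. P = [[1], [6]].
Insert 5: appended to row 1. P = [[1, 5], [6]].
Insert 2: 2 bumps 5 from row 1; 5 bumps 6 from row 2; 6 starts row 3. P = [[1, 2], [5], [6]].
Insert 4: appended to row 1. P = [[1, 2, 4], [5], [6]].
Insert 3: 3 bumps 4 from row 1; 4 bumps 5 from row 2; 5 bumps 6 from row 3; 6 starts row 4. P = [[1, 2, 3], [4], [5], [6]].

So P = [[1, 2, 3], [4], [5], [6]], Q = [[1, 3, 5], [2], [4], [6]].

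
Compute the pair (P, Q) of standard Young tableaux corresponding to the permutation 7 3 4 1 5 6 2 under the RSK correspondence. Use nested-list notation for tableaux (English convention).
Insert each entry of the permutation into P by Schensted row insertion, recording in Q the position of each new cell.

Insert 7: appended to row 1. P = [[7]], Q = [[1]].
Insert 3: 3 bumps 7 from row 1; 7 starts row 2. P = [[3], [7]], Q = [[1], [2]].
Insert 4: appended to row 1. P = [[3, 4], [7]], Q = [[1, 3], [2]].
Insert 1: 1 bumps 3 from row 1; 3 bumps 7 from row 2; 7 starts row 3. P = [[1, 4], [3], [7]], Q = [[1, 3], [2], [4]].
Insert 5: appended to row 1. P = [[1, 4, 5], [3], [7]], Q = [[1, 3, 5], [2], [4]].
Insert 6: appended to row 1. P = [[1, 4, 5, 6], [3], [7]], Q = [[1, 3, 5, 6], [2], [4]].
Insert 2: 2 bumps 4 from row 1; 4 appends to row 2. P = [[1, 2, 5, 6], [3, 4], [7]], Q = [[1, 3, 5, 6], [2, 7], [4]].

So P = [[1, 2, 5, 6], [3, 4], [7]], Q = [[1, 3, 5, 6], [2, 7], [4]].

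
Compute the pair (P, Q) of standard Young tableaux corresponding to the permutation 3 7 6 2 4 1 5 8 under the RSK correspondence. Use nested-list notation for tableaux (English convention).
P = [[1, 4, 5, 8], [2, 6], [3], [7]], Q = [[1, 2, 7, 8], [3, 5], [4], [6]]

Insert each entry of the permutation into P by Schensted row insertion, recording in Q the position of each new cell.

After inserting 3: P = [[3]].
After inserting 7: P = [[3, 7]].
After inserting 6: P = [[3, 6], [7]].
After inserting 2: P = [[2, 6], [3], [7]].
After inserting 4: P = [[2, 4], [3, 6], [7]].
After inserting 1: P = [[1, 4], [2, 6], [3], [7]].
After inserting 5: P = [[1, 4, 5], [2, 6], [3], [7]].
After inserting 8: P = [[1, 4, 5, 8], [2, 6], [3], [7]].

So P = [[1, 4, 5, 8], [2, 6], [3], [7]], Q = [[1, 2, 7, 8], [3, 5], [4], [6]].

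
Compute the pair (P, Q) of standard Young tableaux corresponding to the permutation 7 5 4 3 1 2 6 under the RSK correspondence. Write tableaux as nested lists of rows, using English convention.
Insert each entry of the permutation into P by Schensted row insertion, recording in Q the position of each new cell.

Insert 7: appended to row 1. P = [[7]].
Insert 5: 5 bumps 7 from row 1; 7 starts row 2. P = [[5], [7]].
Insert 4: 4 bumps 5 from row 1; 5 bumps 7 from row 2; 7 starts row 3. P = [[4], [5], [7]].
Insert 3: 3 bumps 4 from row 1; 4 bumps 5 from row 2; 5 bumps 7 from row 3; 7 starts row 4. P = [[3], [4], [5], [7]].
Insert 1: 1 bumps 3 from row 1; 3 bumps 4 from row 2; 4 bumps 5 from row 3; 5 bumps 7 from row 4; 7 starts row 5. P = [[1], [3], [4], [5], [7]].
Insert 2: appended to row 1. P = [[1, 2], [3], [4], [5], [7]].
Insert 6: appended to row 1. P = [[1, 2, 6], [3], [4], [5], [7]].

So P = [[1, 2, 6], [3], [4], [5], [7]], Q = [[1, 6, 7], [2], [3], [4], [5]].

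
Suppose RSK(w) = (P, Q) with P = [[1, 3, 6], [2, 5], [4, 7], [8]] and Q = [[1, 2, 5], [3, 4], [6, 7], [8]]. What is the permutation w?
Reverse the RSK construction: for i from n down to 1, find the cell of Q containing i, remove the entry at that cell from P, and reverse-bump it up through P; the value ejected from row 1 is w(i).

Step i=8: Q has 8 at row 4, column 1; remove 8 from row 4 of P and reverse-bump: 8 enters row 3 and ejects 7; 7 enters row 2 and ejects 5; 5 enters row 1 and ejects 3. So w(8) = 3. P is now [[1, 5, 6], [2, 7], [4, 8]].
Step i=7: Q has 7 at row 3, column 2; remove 8 from row 3 of P and reverse-bump: 8 enters row 2 and ejects 7; 7 enters row 1 and ejects 6. So w(7) = 6. P is now [[1, 5, 7], [2, 8], [4]].
Step i=6: Q has 6 at row 3, column 1; remove 4 from row 3 of P and reverse-bump: 4 enters row 2 and ejects 2; 2 enters row 1 and ejects 1. So w(6) = 1. P is now [[2, 5, 7], [4, 8]].
Step i=5: Q has 5 at row 1, column 3; remove that cell from P, ejecting 7. So w(5) = 7. P is now [[2, 5], [4, 8]].
Step i=4: Q has 4 at row 2, column 2; remove 8 from row 2 of P and reverse-bump: 8 enters row 1 and ejects 5. So w(4) = 5. P is now [[2, 8], [4]].
Step i=3: Q has 3 at row 2, column 1; remove 4 from row 2 of P and reverse-bump: 4 enters row 1 and ejects 2. So w(3) = 2. P is now [[4, 8]].
Step i=2: Q has 2 at row 1, column 2; remove that cell from P, ejecting 8. So w(2) = 8. P is now [[4]].
Step i=1: Q has 1 at row 1, column 1; remove that cell from P, ejecting 4. So w(1) = 4. P is now [].

So w = 4 8 2 5 7 1 6 3.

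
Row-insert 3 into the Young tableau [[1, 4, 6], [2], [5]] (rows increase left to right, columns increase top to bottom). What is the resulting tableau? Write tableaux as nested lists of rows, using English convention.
In row 1, 3 replaces 4 (the leftmost entry greater than 3); 4 is bumped to row 2. 4 is appended to row 2. The new tableau is [[1, 3, 6], [2, 4], [5]].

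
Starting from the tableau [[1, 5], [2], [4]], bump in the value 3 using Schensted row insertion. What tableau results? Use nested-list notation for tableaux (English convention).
In row 1, 3 replaces 5 (the leftmost entry greater than 3); 5 is bumped to row 2. 5 is appended to row 2. The new tableau is [[1, 3], [2, 5], [4]].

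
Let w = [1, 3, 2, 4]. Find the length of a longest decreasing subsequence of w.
2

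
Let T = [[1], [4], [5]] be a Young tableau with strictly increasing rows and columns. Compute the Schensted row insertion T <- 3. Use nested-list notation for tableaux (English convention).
3 is larger than every entry of row 1, so it is appended to row 1. The new tableau is [[1, 3], [4], [5]].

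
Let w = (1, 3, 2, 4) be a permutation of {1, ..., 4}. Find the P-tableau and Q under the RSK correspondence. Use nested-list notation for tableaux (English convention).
P = [[1, 2, 4], [3]], Q = [[1, 2, 4], [3]]

Insert each entry of the permutation into P by Schensted row insertion, recording in Q the position of each new cell.

After inserting 1: P = [[1]].
After inserting 3: P = [[1, 3]].
After inserting 2: P = [[1, 2], [3]].
After inserting 4: P = [[1, 2, 4], [3]].

So P = [[1, 2, 4], [3]], Q = [[1, 2, 4], [3]].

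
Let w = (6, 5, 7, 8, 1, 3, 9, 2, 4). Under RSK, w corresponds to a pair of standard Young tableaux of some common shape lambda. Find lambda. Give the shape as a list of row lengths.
[4, 3, 1, 1]

Row-insert each entry into an empty tableau.

After inserting 6: P = [[6]].
After inserting 5: P = [[5], [6]].
After inserting 7: P = [[5, 7], [6]].
After inserting 8: P = [[5, 7, 8], [6]].
After inserting 1: P = [[1, 7, 8], [5], [6]].
After inserting 3: P = [[1, 3, 8], [5, 7], [6]].
After inserting 9: P = [[1, 3, 8, 9], [5, 7], [6]].
After inserting 2: P = [[1, 2, 8, 9], [3, 7], [5], [6]].
After inserting 4: P = [[1, 2, 4, 9], [3, 7, 8], [5], [6]].

The final insertion tableau P = [[1, 2, 4, 9], [3, 7, 8], [5], [6]] has shape [4, 3, 1, 1].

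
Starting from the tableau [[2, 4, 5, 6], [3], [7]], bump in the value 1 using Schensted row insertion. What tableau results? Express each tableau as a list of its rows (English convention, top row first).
In row 1, 1 replaces 2 (the leftmost entry greater than 1); 2 is bumped to row 2. In row 2, 2 replaces 3 (the leftmost entry greater than 2); 3 is bumped to row 3. In row 3, 3 replaces 7 (the leftmost entry greater than 3); 7 is bumped to row 4. 7 starts a new row 4. The new tableau is [[1, 4, 5, 6], [2], [3], [7]].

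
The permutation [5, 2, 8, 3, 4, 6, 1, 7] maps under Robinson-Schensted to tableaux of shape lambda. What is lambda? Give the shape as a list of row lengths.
[5, 2, 1]

Row-insert each entry into an empty tableau.

After inserting 5: P = [[5]].
After inserting 2: P = [[2], [5]].
After inserting 8: P = [[2, 8], [5]].
After inserting 3: P = [[2, 3], [5, 8]].
After inserting 4: P = [[2, 3, 4], [5, 8]].
After inserting 6: P = [[2, 3, 4, 6], [5, 8]].
After inserting 1: P = [[1, 3, 4, 6], [2, 8], [5]].
After inserting 7: P = [[1, 3, 4, 6, 7], [2, 8], [5]].

The final insertion tableau P = [[1, 3, 4, 6, 7], [2, 8], [5]] has shape [5, 2, 1].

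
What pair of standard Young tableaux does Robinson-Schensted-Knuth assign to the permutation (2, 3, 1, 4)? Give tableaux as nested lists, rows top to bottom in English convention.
P = [[1, 3, 4], [2]], Q = [[1, 2, 4], [3]]

Insert each entry of the permutation into P by Schensted row insertion, recording in Q the position of each new cell.

After inserting 2: P = [[2]].
After inserting 3: P = [[2, 3]].
After inserting 1: P = [[1, 3], [2]].
After inserting 4: P = [[1, 3, 4], [2]].

So P = [[1, 3, 4], [2]], Q = [[1, 2, 4], [3]].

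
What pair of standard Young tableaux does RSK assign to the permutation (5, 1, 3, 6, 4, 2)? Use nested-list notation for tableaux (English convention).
Insert each entry of the permutation into P by Schensted row insertion, recording in Q the position of each new cell.

Insert 5: appended to row 1. P = [[5]], Q = [[1]].
Insert 1: 1 bumps 5 from row 1; 5 starts row 2. P = [[1], [5]], Q = [[1], [2]].
Insert 3: appended to row 1. P = [[1, 3], [5]], Q = [[1, 3], [2]].
Insert 6: appended to row 1. P = [[1, 3, 6], [5]], Q = [[1, 3, 4], [2]].
Insert 4: 4 bumps 6 from row 1; 6 appends to row 2. P = [[1, 3, 4], [5, 6]], Q = [[1, 3, 4], [2, 5]].
Insert 2: 2 bumps 3 from row 1; 3 bumps 5 from row 2; 5 starts row 3. P = [[1, 2, 4], [3, 6], [5]], Q = [[1, 3, 4], [2, 5], [6]].

So P = [[1, 2, 4], [3, 6], [5]], Q = [[1, 3, 4], [2, 5], [6]].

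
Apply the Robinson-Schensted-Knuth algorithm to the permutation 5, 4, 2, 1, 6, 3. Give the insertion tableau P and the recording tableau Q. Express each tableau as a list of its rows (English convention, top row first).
Insert each entry of the permutation into P by Schensted row insertion, recording in Q the position of each new cell.

Insert 5: appended to row 1. P = [[5]], Q = [[1]].
Insert 4: 4 bumps 5 from row 1; 5 starts row 2. P = [[4], [5]], Q = [[1], [2]].
Insert 2: 2 bumps 4 from row 1; 4 bumps 5 from row 2; 5 starts row 3. P = [[2], [4], [5]], Q = [[1], [2], [3]].
Insert 1: 1 bumps 2 from row 1; 2 bumps 4 from row 2; 4 bumps 5 from row 3; 5 starts row 4. P = [[1], [2], [4], [5]], Q = [[1], [2], [3], [4]].
Insert 6: appended to row 1. P = [[1, 6], [2], [4], [5]], Q = [[1, 5], [2], [3], [4]].
Insert 3: 3 bumps 6 from row 1; 6 appends to row 2. P = [[1, 3], [2, 6], [4], [5]], Q = [[1, 5], [2, 6], [3], [4]].

So P = [[1, 3], [2, 6], [4], [5]], Q = [[1, 5], [2, 6], [3], [4]].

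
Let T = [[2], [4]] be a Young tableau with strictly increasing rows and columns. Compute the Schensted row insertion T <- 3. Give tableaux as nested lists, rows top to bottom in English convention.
[[2, 3], [4]]

3 is larger than every entry of row 1, so it is appended to row 1. The new tableau is [[2, 3], [4]].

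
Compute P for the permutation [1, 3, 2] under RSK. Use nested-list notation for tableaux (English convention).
P = [[1, 2], [3]]

Insert 1: appended to row 1. P = [[1]].
Insert 3: appended to row 1. P = [[1, 3]].
Insert 2: 2 bumps 3 from row 1; 3 starts row 2. P = [[1, 2], [3]].

So P = [[1, 2], [3]].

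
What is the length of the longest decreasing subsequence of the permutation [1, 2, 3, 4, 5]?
1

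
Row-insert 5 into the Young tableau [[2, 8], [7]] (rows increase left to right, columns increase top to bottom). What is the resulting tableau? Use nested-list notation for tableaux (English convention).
[[2, 5], [7, 8]]

In row 1, 5 replaces 8 (the leftmost entry greater than 5); 8 is bumped to row 2. 8 is appended to row 2. The new tableau is [[2, 5], [7, 8]].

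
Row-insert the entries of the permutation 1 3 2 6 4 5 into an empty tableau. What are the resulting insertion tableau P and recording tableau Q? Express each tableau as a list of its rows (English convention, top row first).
P = [[1, 2, 4, 5], [3, 6]], Q = [[1, 2, 4, 6], [3, 5]]

Insert each entry of the permutation into P by Schensted row insertion, recording in Q the position of each new cell.

Insert 1: appended to row 1. P = [[1]].
Insert 3: appended to row 1. P = [[1, 3]].
Insert 2: 2 bumps 3 from row 1; 3 starts row 2. P = [[1, 2], [3]].
Insert 6: appended to row 1. P = [[1, 2, 6], [3]].
Insert 4: 4 bumps 6 from row 1; 6 appends to row 2. P = [[1, 2, 4], [3, 6]].
Insert 5: appended to row 1. P = [[1, 2, 4, 5], [3, 6]].

So P = [[1, 2, 4, 5], [3, 6]], Q = [[1, 2, 4, 6], [3, 5]].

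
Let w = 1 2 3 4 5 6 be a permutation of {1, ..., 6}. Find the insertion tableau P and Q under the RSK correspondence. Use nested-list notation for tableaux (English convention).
P = [[1, 2, 3, 4, 5, 6]], Q = [[1, 2, 3, 4, 5, 6]]

Insert each entry of the permutation into P by Schensted row insertion, recording in Q the position of each new cell.

After inserting 1: P = [[1]].
After inserting 2: P = [[1, 2]].
After inserting 3: P = [[1, 2, 3]].
After inserting 4: P = [[1, 2, 3, 4]].
After inserting 5: P = [[1, 2, 3, 4, 5]].
After inserting 6: P = [[1, 2, 3, 4, 5, 6]].

So P = [[1, 2, 3, 4, 5, 6]], Q = [[1, 2, 3, 4, 5, 6]].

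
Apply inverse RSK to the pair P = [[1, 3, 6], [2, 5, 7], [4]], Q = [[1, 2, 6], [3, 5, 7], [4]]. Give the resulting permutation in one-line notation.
Reverse the RSK construction: for i from n down to 1, find the cell of Q containing i, remove the entry at that cell from P, and reverse-bump it up through P; the value ejected from row 1 is w(i).

Step i=7: Q has 7 at row 2, column 3; remove 7 from row 2 of P and reverse-bump: 7 enters row 1 and ejects 6. So w(7) = 6. P is now [[1, 3, 7], [2, 5], [4]].
Step i=6: Q has 6 at row 1, column 3; remove that cell from P, ejecting 7. So w(6) = 7. P is now [[1, 3], [2, 5], [4]].
Step i=5: Q has 5 at row 2, column 2; remove 5 from row 2 of P and reverse-bump: 5 enters row 1 and ejects 3. So w(5) = 3. P is now [[1, 5], [2], [4]].
Step i=4: Q has 4 at row 3, column 1; remove 4 from row 3 of P and reverse-bump: 4 enters row 2 and ejects 2; 2 enters row 1 and ejects 1. So w(4) = 1. P is now [[2, 5], [4]].
Step i=3: Q has 3 at row 2, column 1; remove 4 from row 2 of P and reverse-bump: 4 enters row 1 and ejects 2. So w(3) = 2. P is now [[4, 5]].
Step i=2: Q has 2 at row 1, column 2; remove that cell from P, ejecting 5. So w(2) = 5. P is now [[4]].
Step i=1: Q has 1 at row 1, column 1; remove that cell from P, ejecting 4. So w(1) = 4. P is now [].

So w = 4 5 2 1 3 7 6.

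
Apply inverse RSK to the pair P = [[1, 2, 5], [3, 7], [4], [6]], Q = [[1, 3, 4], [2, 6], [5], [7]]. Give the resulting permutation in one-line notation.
Reverse the RSK construction: for i from n down to 1, find the cell of Q containing i, remove the entry at that cell from P, and reverse-bump it up through P; the value ejected from row 1 is w(i).

Step i=7: Q has 7 at row 4, column 1; remove 6 from row 4 of P and reverse-bump: 6 enters row 3 and ejects 4; 4 enters row 2 and ejects 3; 3 enters row 1 and ejects 2. So w(7) = 2. P is now [[1, 3, 5], [4, 7], [6]].
Step i=6: Q has 6 at row 2, column 2; remove 7 from row 2 of P and reverse-bump: 7 enters row 1 and ejects 5. So w(6) = 5. P is now [[1, 3, 7], [4], [6]].
Step i=5: Q has 5 at row 3, column 1; remove 6 from row 3 of P and reverse-bump: 6 enters row 2 and ejects 4; 4 enters row 1 and ejects 3. So w(5) = 3. P is now [[1, 4, 7], [6]].
Step i=4: Q has 4 at row 1, column 3; remove that cell from P, ejecting 7. So w(4) = 7. P is now [[1, 4], [6]].
Step i=3: Q has 3 at row 1, column 2; remove that cell from P, ejecting 4. So w(3) = 4. P is now [[1], [6]].
Step i=2: Q has 2 at row 2, column 1; remove 6 from row 2 of P and reverse-bump: 6 enters row 1 and ejects 1. So w(2) = 1. P is now [[6]].
Step i=1: Q has 1 at row 1, column 1; remove that cell from P, ejecting 6. So w(1) = 6. P is now [].

So w = 6 1 4 7 3 5 2.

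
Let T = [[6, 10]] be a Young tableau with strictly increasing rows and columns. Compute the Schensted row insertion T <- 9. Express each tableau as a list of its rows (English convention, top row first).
In row 1, 9 replaces 10 (the leftmost entry greater than 9); 10 is bumped to row 2. 10 starts a new row 2. The new tableau is [[6, 9], [10]].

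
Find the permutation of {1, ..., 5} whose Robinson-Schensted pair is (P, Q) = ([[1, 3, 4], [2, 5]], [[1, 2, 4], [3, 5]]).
2 3 1 5 4

Reverse the RSK construction: for i from n down to 1, find the cell of Q containing i, remove the entry at that cell from P, and reverse-bump it up through P; the value ejected from row 1 is w(i).

Step i=5: Q has 5 at row 2, column 2; remove 5 from row 2 of P and reverse-bump: 5 enters row 1 and ejects 4. So w(5) = 4. P is now [[1, 3, 5], [2]].
Step i=4: Q has 4 at row 1, column 3; remove that cell from P, ejecting 5. So w(4) = 5. P is now [[1, 3], [2]].
Step i=3: Q has 3 at row 2, column 1; remove 2 from row 2 of P and reverse-bump: 2 enters row 1 and ejects 1. So w(3) = 1. P is now [[2, 3]].
Step i=2: Q has 2 at row 1, column 2; remove that cell from P, ejecting 3. So w(2) = 3. P is now [[2]].
Step i=1: Q has 1 at row 1, column 1; remove that cell from P, ejecting 2. So w(1) = 2. P is now [].

So w = 2 3 1 5 4.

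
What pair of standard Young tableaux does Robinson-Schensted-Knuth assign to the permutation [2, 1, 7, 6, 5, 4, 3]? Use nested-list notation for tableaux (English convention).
Insert each entry of the permutation into P by Schensted row insertion, recording in Q the position of each new cell.

Insert 2: appended to row 1. P = [[2]].
Insert 1: 1 bumps 2 from row 1; 2 starts row 2. P = [[1], [2]].
Insert 7: appended to row 1. P = [[1, 7], [2]].
Insert 6: 6 bumps 7 from row 1; 7 appends to row 2. P = [[1, 6], [2, 7]].
Insert 5: 5 bumps 6 from row 1; 6 bumps 7 from row 2; 7 starts row 3. P = [[1, 5], [2, 6], [7]].
Insert 4: 4 bumps 5 from row 1; 5 bumps 6 from row 2; 6 bumps 7 from row 3; 7 starts row 4. P = [[1, 4], [2, 5], [6], [7]].
Insert 3: 3 bumps 4 from row 1; 4 bumps 5 from row 2; 5 bumps 6 from row 3; 6 bumps 7 from row 4; 7 starts row 5. P = [[1, 3], [2, 4], [5], [6], [7]].

So P = [[1, 3], [2, 4], [5], [6], [7]], Q = [[1, 3], [2, 4], [5], [6], [7]].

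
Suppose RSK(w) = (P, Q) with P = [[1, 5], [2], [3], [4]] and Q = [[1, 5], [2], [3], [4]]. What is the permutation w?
4 3 2 1 5

Reverse the RSK construction: for i from n down to 1, find the cell of Q containing i, remove the entry at that cell from P, and reverse-bump it up through P; the value ejected from row 1 is w(i).

Step i=5: Q has 5 at row 1, column 2; remove that cell from P, ejecting 5. So w(5) = 5. P is now [[1], [2], [3], [4]].
Step i=4: Q has 4 at row 4, column 1; remove 4 from row 4 of P and reverse-bump: 4 enters row 3 and ejects 3; 3 enters row 2 and ejects 2; 2 enters row 1 and ejects 1. So w(4) = 1. P is now [[2], [3], [4]].
Step i=3: Q has 3 at row 3, column 1; remove 4 from row 3 of P and reverse-bump: 4 enters row 2 and ejects 3; 3 enters row 1 and ejects 2. So w(3) = 2. P is now [[3], [4]].
Step i=2: Q has 2 at row 2, column 1; remove 4 from row 2 of P and reverse-bump: 4 enters row 1 and ejects 3. So w(2) = 3. P is now [[4]].
Step i=1: Q has 1 at row 1, column 1; remove that cell from P, ejecting 4. So w(1) = 4. P is now [].

So w = 4 3 2 1 5.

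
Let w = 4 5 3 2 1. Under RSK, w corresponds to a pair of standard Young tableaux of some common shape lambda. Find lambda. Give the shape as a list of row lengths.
[2, 1, 1, 1]

Row-insert each entry into an empty tableau.

After inserting 4: P = [[4]].
After inserting 5: P = [[4, 5]].
After inserting 3: P = [[3, 5], [4]].
After inserting 2: P = [[2, 5], [3], [4]].
After inserting 1: P = [[1, 5], [2], [3], [4]].

The final insertion tableau P = [[1, 5], [2], [3], [4]] has shape [2, 1, 1, 1].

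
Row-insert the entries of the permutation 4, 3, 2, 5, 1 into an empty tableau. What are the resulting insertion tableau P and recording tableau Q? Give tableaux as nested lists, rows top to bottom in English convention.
P = [[1, 5], [2], [3], [4]], Q = [[1, 4], [2], [3], [5]]

Insert each entry of the permutation into P by Schensted row insertion, recording in Q the position of each new cell.

Insert 4: appended to row 1. P = [[4]].
Insert 3: 3 bumps 4 from row 1; 4 starts row 2. P = [[3], [4]].
Insert 2: 2 bumps 3 from row 1; 3 bumps 4 from row 2; 4 starts row 3. P = [[2], [3], [4]].
Insert 5: appended to row 1. P = [[2, 5], [3], [4]].
Insert 1: 1 bumps 2 from row 1; 2 bumps 3 from row 2; 3 bumps 4 from row 3; 4 starts row 4. P = [[1, 5], [2], [3], [4]].

So P = [[1, 5], [2], [3], [4]], Q = [[1, 4], [2], [3], [5]].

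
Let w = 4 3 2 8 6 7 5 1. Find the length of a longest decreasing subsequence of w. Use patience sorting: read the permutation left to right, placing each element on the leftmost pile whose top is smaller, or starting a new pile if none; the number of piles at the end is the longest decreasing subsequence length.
4

4: new pile. tops = [4]
3: new pile. tops = [4, 3]
2: new pile. tops = [4, 3, 2]
8: onto pile 1 (replacing 4). tops = [8, 3, 2]
6: onto pile 2 (replacing 3). tops = [8, 6, 2]
7: onto pile 2 (replacing 6). tops = [8, 7, 2]
5: onto pile 3 (replacing 2). tops = [8, 7, 5]
1: new pile. tops = [8, 7, 5, 1]

4 piles, so the longest decreasing subsequence has length 4.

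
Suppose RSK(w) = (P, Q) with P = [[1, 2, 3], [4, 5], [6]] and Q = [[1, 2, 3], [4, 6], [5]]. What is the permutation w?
1 4 6 5 2 3

Reverse RSK: for i = n, n-1, ..., 1, locate i in Q, remove the corresponding corner cell from P, and reverse-bump its entry up through P; the value ejected from row 1 is w(i).

So w = 1 4 6 5 2 3.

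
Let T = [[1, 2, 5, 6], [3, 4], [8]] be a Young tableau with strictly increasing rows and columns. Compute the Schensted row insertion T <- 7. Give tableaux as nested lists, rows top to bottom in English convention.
7 is larger than every entry of row 1, so it is appended to row 1. The new tableau is [[1, 2, 5, 6, 7], [3, 4], [8]].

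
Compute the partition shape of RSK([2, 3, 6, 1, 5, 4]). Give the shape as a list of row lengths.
[3, 2, 1]

Row-insert each entry into an empty tableau.

After inserting 2: P = [[2]].
After inserting 3: P = [[2, 3]].
After inserting 6: P = [[2, 3, 6]].
After inserting 1: P = [[1, 3, 6], [2]].
After inserting 5: P = [[1, 3, 5], [2, 6]].
After inserting 4: P = [[1, 3, 4], [2, 5], [6]].

The final insertion tableau P = [[1, 3, 4], [2, 5], [6]] has shape [3, 2, 1].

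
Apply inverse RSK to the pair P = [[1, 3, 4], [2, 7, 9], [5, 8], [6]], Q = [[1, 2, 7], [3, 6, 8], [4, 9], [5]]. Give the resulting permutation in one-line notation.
Reverse the RSK construction: for i from n down to 1, find the cell of Q containing i, remove the entry at that cell from P, and reverse-bump it up through P; the value ejected from row 1 is w(i).

Step i=9: Q has 9 at row 3, column 2; remove 8 from row 3 of P and reverse-bump: 8 enters row 2 and ejects 7; 7 enters row 1 and ejects 4. So w(9) = 4. P is now [[1, 3, 7], [2, 8, 9], [5], [6]].
Step i=8: Q has 8 at row 2, column 3; remove 9 from row 2 of P and reverse-bump: 9 enters row 1 and ejects 7. So w(8) = 7. P is now [[1, 3, 9], [2, 8], [5], [6]].
Step i=7: Q has 7 at row 1, column 3; remove that cell from P, ejecting 9. So w(7) = 9. P is now [[1, 3], [2, 8], [5], [6]].
Step i=6: Q has 6 at row 2, column 2; remove 8 from row 2 of P and reverse-bump: 8 enters row 1 and ejects 3. So w(6) = 3. P is now [[1, 8], [2], [5], [6]].
Step i=5: Q has 5 at row 4, column 1; remove 6 from row 4 of P and reverse-bump: 6 enters row 3 and ejects 5; 5 enters row 2 and ejects 2; 2 enters row 1 and ejects 1. So w(5) = 1. P is now [[2, 8], [5], [6]].
Step i=4: Q has 4 at row 3, column 1; remove 6 from row 3 of P and reverse-bump: 6 enters row 2 and ejects 5; 5 enters row 1 and ejects 2. So w(4) = 2. P is now [[5, 8], [6]].
Step i=3: Q has 3 at row 2, column 1; remove 6 from row 2 of P and reverse-bump: 6 enters row 1 and ejects 5. So w(3) = 5. P is now [[6, 8]].
Step i=2: Q has 2 at row 1, column 2; remove that cell from P, ejecting 8. So w(2) = 8. P is now [[6]].
Step i=1: Q has 1 at row 1, column 1; remove that cell from P, ejecting 6. So w(1) = 6. P is now [].

So w = 6 8 5 2 1 3 9 7 4.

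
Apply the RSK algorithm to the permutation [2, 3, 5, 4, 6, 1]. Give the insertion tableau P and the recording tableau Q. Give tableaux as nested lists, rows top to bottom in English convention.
P = [[1, 3, 4, 6], [2], [5]], Q = [[1, 2, 3, 5], [4], [6]]

Insert each entry of the permutation into P by Schensted row insertion, recording in Q the position of each new cell.

Insert 2: appended to row 1. P = [[2]].
Insert 3: appended to row 1. P = [[2, 3]].
Insert 5: appended to row 1. P = [[2, 3, 5]].
Insert 4: 4 bumps 5 from row 1; 5 starts row 2. P = [[2, 3, 4], [5]].
Insert 6: appended to row 1. P = [[2, 3, 4, 6], [5]].
Insert 1: 1 bumps 2 from row 1; 2 bumps 5 from row 2; 5 starts row 3. P = [[1, 3, 4, 6], [2], [5]].

So P = [[1, 3, 4, 6], [2], [5]], Q = [[1, 2, 3, 5], [4], [6]].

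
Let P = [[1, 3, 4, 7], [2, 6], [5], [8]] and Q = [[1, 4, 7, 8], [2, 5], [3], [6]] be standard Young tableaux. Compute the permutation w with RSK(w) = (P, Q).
Reverse the RSK construction: for i from n down to 1, find the cell of Q containing i, remove the entry at that cell from P, and reverse-bump it up through P; the value ejected from row 1 is w(i).

Step i=8: Q has 8 at row 1, column 4; remove that cell from P, ejecting 7. So w(8) = 7. P is now [[1, 3, 4], [2, 6], [5], [8]].
Step i=7: Q has 7 at row 1, column 3; remove that cell from P, ejecting 4. So w(7) = 4. P is now [[1, 3], [2, 6], [5], [8]].
Step i=6: Q has 6 at row 4, column 1; remove 8 from row 4 of P and reverse-bump: 8 enters row 3 and ejects 5; 5 enters row 2 and ejects 2; 2 enters row 1 and ejects 1. So w(6) = 1. P is now [[2, 3], [5, 6], [8]].
Step i=5: Q has 5 at row 2, column 2; remove 6 from row 2 of P and reverse-bump: 6 enters row 1 and ejects 3. So w(5) = 3. P is now [[2, 6], [5], [8]].
Step i=4: Q has 4 at row 1, column 2; remove that cell from P, ejecting 6. So w(4) = 6. P is now [[2], [5], [8]].
Step i=3: Q has 3 at row 3, column 1; remove 8 from row 3 of P and reverse-bump: 8 enters row 2 and ejects 5; 5 enters row 1 and ejects 2. So w(3) = 2. P is now [[5], [8]].
Step i=2: Q has 2 at row 2, column 1; remove 8 from row 2 of P and reverse-bump: 8 enters row 1 and ejects 5. So w(2) = 5. P is now [[8]].
Step i=1: Q has 1 at row 1, column 1; remove that cell from P, ejecting 8. So w(1) = 8. P is now [].

So w = 8 5 2 6 3 1 4 7.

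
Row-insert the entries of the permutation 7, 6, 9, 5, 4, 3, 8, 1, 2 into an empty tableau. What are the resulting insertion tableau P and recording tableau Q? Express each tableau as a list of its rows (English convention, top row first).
P = [[1, 2], [3, 8], [4, 9], [5], [6], [7]], Q = [[1, 3], [2, 7], [4, 9], [5], [6], [8]]

Insert each entry of the permutation into P by Schensted row insertion, recording in Q the position of each new cell.

After inserting 7: P = [[7]].
After inserting 6: P = [[6], [7]].
After inserting 9: P = [[6, 9], [7]].
After inserting 5: P = [[5, 9], [6], [7]].
After inserting 4: P = [[4, 9], [5], [6], [7]].
After inserting 3: P = [[3, 9], [4], [5], [6], [7]].
After inserting 8: P = [[3, 8], [4, 9], [5], [6], [7]].
After inserting 1: P = [[1, 8], [3, 9], [4], [5], [6], [7]].
After inserting 2: P = [[1, 2], [3, 8], [4, 9], [5], [6], [7]].

So P = [[1, 2], [3, 8], [4, 9], [5], [6], [7]], Q = [[1, 3], [2, 7], [4, 9], [5], [6], [8]].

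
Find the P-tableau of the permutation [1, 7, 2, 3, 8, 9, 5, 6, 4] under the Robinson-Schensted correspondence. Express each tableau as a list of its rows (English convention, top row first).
Insert 1: appended to row 1. P = [[1]].
Insert 7: appended to row 1. P = [[1, 7]].
Insert 2: 2 bumps 7 from row 1; 7 starts row 2. P = [[1, 2], [7]].
Insert 3: appended to row 1. P = [[1, 2, 3], [7]].
Insert 8: appended to row 1. P = [[1, 2, 3, 8], [7]].
Insert 9: appended to row 1. P = [[1, 2, 3, 8, 9], [7]].
Insert 5: 5 bumps 8 from row 1; 8 appends to row 2. P = [[1, 2, 3, 5, 9], [7, 8]].
Insert 6: 6 bumps 9 from row 1; 9 appends to row 2. P = [[1, 2, 3, 5, 6], [7, 8, 9]].
Insert 4: 4 bumps 5 from row 1; 5 bumps 7 from row 2; 7 starts row 3. P = [[1, 2, 3, 4, 6], [5, 8, 9], [7]].

So P = [[1, 2, 3, 4, 6], [5, 8, 9], [7]].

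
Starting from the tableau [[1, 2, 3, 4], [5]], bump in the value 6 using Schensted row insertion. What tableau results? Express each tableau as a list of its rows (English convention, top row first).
[[1, 2, 3, 4, 6], [5]]

6 is larger than every entry of row 1, so it is appended to row 1. The new tableau is [[1, 2, 3, 4, 6], [5]].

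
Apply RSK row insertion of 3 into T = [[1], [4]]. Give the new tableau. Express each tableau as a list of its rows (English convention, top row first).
3 is larger than every entry of row 1, so it is appended to row 1. The new tableau is [[1, 3], [4]].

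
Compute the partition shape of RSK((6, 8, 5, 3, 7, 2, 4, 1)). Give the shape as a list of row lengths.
[2, 2, 2, 1, 1]

Row-insert each entry into an empty tableau.

After inserting 6: P = [[6]].
After inserting 8: P = [[6, 8]].
After inserting 5: P = [[5, 8], [6]].
After inserting 3: P = [[3, 8], [5], [6]].
After inserting 7: P = [[3, 7], [5, 8], [6]].
After inserting 2: P = [[2, 7], [3, 8], [5], [6]].
After inserting 4: P = [[2, 4], [3, 7], [5, 8], [6]].
After inserting 1: P = [[1, 4], [2, 7], [3, 8], [5], [6]].

The final insertion tableau P = [[1, 4], [2, 7], [3, 8], [5], [6]] has shape [2, 2, 2, 1, 1].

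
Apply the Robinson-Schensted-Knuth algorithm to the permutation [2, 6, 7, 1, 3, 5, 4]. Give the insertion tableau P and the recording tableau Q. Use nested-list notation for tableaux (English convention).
P = [[1, 3, 4], [2, 5, 7], [6]], Q = [[1, 2, 3], [4, 5, 6], [7]]

Insert each entry of the permutation into P by Schensted row insertion, recording in Q the position of each new cell.

Insert 2: appended to row 1. P = [[2]].
Insert 6: appended to row 1. P = [[2, 6]].
Insert 7: appended to row 1. P = [[2, 6, 7]].
Insert 1: 1 bumps 2 from row 1; 2 starts row 2. P = [[1, 6, 7], [2]].
Insert 3: 3 bumps 6 from row 1; 6 appends to row 2. P = [[1, 3, 7], [2, 6]].
Insert 5: 5 bumps 7 from row 1; 7 appends to row 2. P = [[1, 3, 5], [2, 6, 7]].
Insert 4: 4 bumps 5 from row 1; 5 bumps 6 from row 2; 6 starts row 3. P = [[1, 3, 4], [2, 5, 7], [6]].

So P = [[1, 3, 4], [2, 5, 7], [6]], Q = [[1, 2, 3], [4, 5, 6], [7]].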